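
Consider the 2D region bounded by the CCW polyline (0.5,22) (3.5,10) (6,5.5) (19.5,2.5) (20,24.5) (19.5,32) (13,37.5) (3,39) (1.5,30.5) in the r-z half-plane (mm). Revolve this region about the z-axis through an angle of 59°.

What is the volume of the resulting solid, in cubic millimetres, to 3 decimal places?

Profile (r,z), 9 vertices: (0.5,22) (3.5,10) (6,5.5) (19.5,2.5) (20,24.5) (19.5,32) (13,37.5) (3,39) (1.5,30.5)
edge 0: (0.5,22)→(3.5,10)  cross = 0.5·10 − 3.5·22 = -72.0000; (r_i+r_j)·cross = 4·-72.0000 = -288.0000
edge 1: (3.5,10)→(6,5.5)  cross = 3.5·5.5 − 6·10 = -40.7500; (r_i+r_j)·cross = 9.5·-40.7500 = -387.1250
edge 2: (6,5.5)→(19.5,2.5)  cross = 6·2.5 − 19.5·5.5 = -92.2500; (r_i+r_j)·cross = 25.5·-92.2500 = -2352.3750
edge 3: (19.5,2.5)→(20,24.5)  cross = 19.5·24.5 − 20·2.5 = 427.7500; (r_i+r_j)·cross = 39.5·427.7500 = 16896.1250
edge 4: (20,24.5)→(19.5,32)  cross = 20·32 − 19.5·24.5 = 162.2500; (r_i+r_j)·cross = 39.5·162.2500 = 6408.8750
edge 5: (19.5,32)→(13,37.5)  cross = 19.5·37.5 − 13·32 = 315.2500; (r_i+r_j)·cross = 32.5·315.2500 = 10245.6250
edge 6: (13,37.5)→(3,39)  cross = 13·39 − 3·37.5 = 394.5000; (r_i+r_j)·cross = 16·394.5000 = 6312.0000
edge 7: (3,39)→(1.5,30.5)  cross = 3·30.5 − 1.5·39 = 33.0000; (r_i+r_j)·cross = 4.5·33.0000 = 148.5000
edge 8: (1.5,30.5)→(0.5,22)  cross = 1.5·22 − 0.5·30.5 = 17.7500; (r_i+r_j)·cross = 2·17.7500 = 35.5000
Σcross = 1145.5000 → A = |Σcross|/2 = 572.7500 mm²
Σ(r_i+r_j)·cross = 37019.1250 → first moment M = |Σ|/6 = 6169.8542
R_c = M/A = 6169.8542/572.7500 = 10.7723 mm
θ = 59° = 1.029744 rad
V = θ·R_c·A = 1.029744·10.7723·572.7500 = 6353.372 mm³

Volume = 6353.372 mm³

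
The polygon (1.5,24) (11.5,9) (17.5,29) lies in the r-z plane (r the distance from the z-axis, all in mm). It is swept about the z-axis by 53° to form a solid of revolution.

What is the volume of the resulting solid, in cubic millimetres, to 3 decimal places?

Profile (r,z), 3 vertices: (1.5,24) (11.5,9) (17.5,29)
edge 0: (1.5,24)→(11.5,9)  cross = 1.5·9 − 11.5·24 = -262.5000; (r_i+r_j)·cross = 13·-262.5000 = -3412.5000
edge 1: (11.5,9)→(17.5,29)  cross = 11.5·29 − 17.5·9 = 176.0000; (r_i+r_j)·cross = 29·176.0000 = 5104.0000
edge 2: (17.5,29)→(1.5,24)  cross = 17.5·24 − 1.5·29 = 376.5000; (r_i+r_j)·cross = 19·376.5000 = 7153.5000
Σcross = 290.0000 → A = |Σcross|/2 = 145.0000 mm²
Σ(r_i+r_j)·cross = 8845.0000 → first moment M = |Σ|/6 = 1474.1667
R_c = M/A = 1474.1667/145.0000 = 10.1667 mm
θ = 53° = 0.925025 rad
V = θ·R_c·A = 0.925025·10.1667·145.0000 = 1363.640 mm³

Volume = 1363.640 mm³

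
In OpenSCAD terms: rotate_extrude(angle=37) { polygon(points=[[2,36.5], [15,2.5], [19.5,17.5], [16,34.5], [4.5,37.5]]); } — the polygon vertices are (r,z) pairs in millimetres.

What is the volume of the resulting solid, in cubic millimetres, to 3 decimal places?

Volume = 2345.443 mm³

Profile (r,z), 5 vertices: (2,36.5) (15,2.5) (19.5,17.5) (16,34.5) (4.5,37.5)
edge 0: (2,36.5)→(15,2.5)  cross = 2·2.5 − 15·36.5 = -542.5000; (r_i+r_j)·cross = 17·-542.5000 = -9222.5000
edge 1: (15,2.5)→(19.5,17.5)  cross = 15·17.5 − 19.5·2.5 = 213.7500; (r_i+r_j)·cross = 34.5·213.7500 = 7374.3750
edge 2: (19.5,17.5)→(16,34.5)  cross = 19.5·34.5 − 16·17.5 = 392.7500; (r_i+r_j)·cross = 35.5·392.7500 = 13942.6250
edge 3: (16,34.5)→(4.5,37.5)  cross = 16·37.5 − 4.5·34.5 = 444.7500; (r_i+r_j)·cross = 20.5·444.7500 = 9117.3750
edge 4: (4.5,37.5)→(2,36.5)  cross = 4.5·36.5 − 2·37.5 = 89.2500; (r_i+r_j)·cross = 6.5·89.2500 = 580.1250
Σcross = 598.0000 → A = |Σcross|/2 = 299.0000 mm²
Σ(r_i+r_j)·cross = 21792.0000 → first moment M = |Σ|/6 = 3632.0000
R_c = M/A = 3632.0000/299.0000 = 12.1472 mm
θ = 37° = 0.645772 rad
V = θ·R_c·A = 0.645772·12.1472·299.0000 = 2345.443 mm³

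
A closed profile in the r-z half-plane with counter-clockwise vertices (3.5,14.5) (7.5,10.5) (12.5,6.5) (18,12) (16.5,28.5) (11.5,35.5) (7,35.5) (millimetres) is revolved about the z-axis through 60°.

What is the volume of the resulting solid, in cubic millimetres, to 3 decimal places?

Profile (r,z), 7 vertices: (3.5,14.5) (7.5,10.5) (12.5,6.5) (18,12) (16.5,28.5) (11.5,35.5) (7,35.5)
edge 0: (3.5,14.5)→(7.5,10.5)  cross = 3.5·10.5 − 7.5·14.5 = -72.0000; (r_i+r_j)·cross = 11·-72.0000 = -792.0000
edge 1: (7.5,10.5)→(12.5,6.5)  cross = 7.5·6.5 − 12.5·10.5 = -82.5000; (r_i+r_j)·cross = 20·-82.5000 = -1650.0000
edge 2: (12.5,6.5)→(18,12)  cross = 12.5·12 − 18·6.5 = 33.0000; (r_i+r_j)·cross = 30.5·33.0000 = 1006.5000
edge 3: (18,12)→(16.5,28.5)  cross = 18·28.5 − 16.5·12 = 315.0000; (r_i+r_j)·cross = 34.5·315.0000 = 10867.5000
edge 4: (16.5,28.5)→(11.5,35.5)  cross = 16.5·35.5 − 11.5·28.5 = 258.0000; (r_i+r_j)·cross = 28·258.0000 = 7224.0000
edge 5: (11.5,35.5)→(7,35.5)  cross = 11.5·35.5 − 7·35.5 = 159.7500; (r_i+r_j)·cross = 18.5·159.7500 = 2955.3750
edge 6: (7,35.5)→(3.5,14.5)  cross = 7·14.5 − 3.5·35.5 = -22.7500; (r_i+r_j)·cross = 10.5·-22.7500 = -238.8750
Σcross = 588.5000 → A = |Σcross|/2 = 294.2500 mm²
Σ(r_i+r_j)·cross = 19372.5000 → first moment M = |Σ|/6 = 3228.7500
R_c = M/A = 3228.7500/294.2500 = 10.9728 mm
θ = 60° = 1.047198 rad
V = θ·R_c·A = 1.047198·10.9728·294.2500 = 3381.139 mm³

Volume = 3381.139 mm³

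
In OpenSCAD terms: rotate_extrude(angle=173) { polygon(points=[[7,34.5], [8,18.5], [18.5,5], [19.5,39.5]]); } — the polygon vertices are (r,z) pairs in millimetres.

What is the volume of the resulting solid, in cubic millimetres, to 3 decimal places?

Profile (r,z), 4 vertices: (7,34.5) (8,18.5) (18.5,5) (19.5,39.5)
edge 0: (7,34.5)→(8,18.5)  cross = 7·18.5 − 8·34.5 = -146.5000; (r_i+r_j)·cross = 15·-146.5000 = -2197.5000
edge 1: (8,18.5)→(18.5,5)  cross = 8·5 − 18.5·18.5 = -302.2500; (r_i+r_j)·cross = 26.5·-302.2500 = -8009.6250
edge 2: (18.5,5)→(19.5,39.5)  cross = 18.5·39.5 − 19.5·5 = 633.2500; (r_i+r_j)·cross = 38·633.2500 = 24063.5000
edge 3: (19.5,39.5)→(7,34.5)  cross = 19.5·34.5 − 7·39.5 = 396.2500; (r_i+r_j)·cross = 26.5·396.2500 = 10500.6250
Σcross = 580.7500 → A = |Σcross|/2 = 290.3750 mm²
Σ(r_i+r_j)·cross = 24357.0000 → first moment M = |Σ|/6 = 4059.5000
R_c = M/A = 4059.5000/290.3750 = 13.9802 mm
θ = 173° = 3.019420 rad
V = θ·R_c·A = 3.019420·13.9802·290.3750 = 12257.334 mm³

Volume = 12257.334 mm³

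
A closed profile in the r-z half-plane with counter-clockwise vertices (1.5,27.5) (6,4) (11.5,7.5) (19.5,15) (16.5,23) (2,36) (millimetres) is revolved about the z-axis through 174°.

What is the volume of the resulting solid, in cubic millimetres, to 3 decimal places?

Profile (r,z), 6 vertices: (1.5,27.5) (6,4) (11.5,7.5) (19.5,15) (16.5,23) (2,36)
edge 0: (1.5,27.5)→(6,4)  cross = 1.5·4 − 6·27.5 = -159.0000; (r_i+r_j)·cross = 7.5·-159.0000 = -1192.5000
edge 1: (6,4)→(11.5,7.5)  cross = 6·7.5 − 11.5·4 = -1.0000; (r_i+r_j)·cross = 17.5·-1.0000 = -17.5000
edge 2: (11.5,7.5)→(19.5,15)  cross = 11.5·15 − 19.5·7.5 = 26.2500; (r_i+r_j)·cross = 31·26.2500 = 813.7500
edge 3: (19.5,15)→(16.5,23)  cross = 19.5·23 − 16.5·15 = 201.0000; (r_i+r_j)·cross = 36·201.0000 = 7236.0000
edge 4: (16.5,23)→(2,36)  cross = 16.5·36 − 2·23 = 548.0000; (r_i+r_j)·cross = 18.5·548.0000 = 10138.0000
edge 5: (2,36)→(1.5,27.5)  cross = 2·27.5 − 1.5·36 = 1.0000; (r_i+r_j)·cross = 3.5·1.0000 = 3.5000
Σcross = 616.2500 → A = |Σcross|/2 = 308.1250 mm²
Σ(r_i+r_j)·cross = 16981.2500 → first moment M = |Σ|/6 = 2830.2083
R_c = M/A = 2830.2083/308.1250 = 9.1853 mm
θ = 174° = 3.036873 rad
V = θ·R_c·A = 3.036873·9.1853·308.1250 = 8594.983 mm³

Volume = 8594.983 mm³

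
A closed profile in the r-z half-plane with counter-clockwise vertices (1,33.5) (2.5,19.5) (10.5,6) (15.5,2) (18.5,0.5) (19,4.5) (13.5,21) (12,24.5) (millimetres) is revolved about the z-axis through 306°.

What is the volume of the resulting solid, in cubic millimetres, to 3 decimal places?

Profile (r,z), 8 vertices: (1,33.5) (2.5,19.5) (10.5,6) (15.5,2) (18.5,0.5) (19,4.5) (13.5,21) (12,24.5)
edge 0: (1,33.5)→(2.5,19.5)  cross = 1·19.5 − 2.5·33.5 = -64.2500; (r_i+r_j)·cross = 3.5·-64.2500 = -224.8750
edge 1: (2.5,19.5)→(10.5,6)  cross = 2.5·6 − 10.5·19.5 = -189.7500; (r_i+r_j)·cross = 13·-189.7500 = -2466.7500
edge 2: (10.5,6)→(15.5,2)  cross = 10.5·2 − 15.5·6 = -72.0000; (r_i+r_j)·cross = 26·-72.0000 = -1872.0000
edge 3: (15.5,2)→(18.5,0.5)  cross = 15.5·0.5 − 18.5·2 = -29.2500; (r_i+r_j)·cross = 34·-29.2500 = -994.5000
edge 4: (18.5,0.5)→(19,4.5)  cross = 18.5·4.5 − 19·0.5 = 73.7500; (r_i+r_j)·cross = 37.5·73.7500 = 2765.6250
edge 5: (19,4.5)→(13.5,21)  cross = 19·21 − 13.5·4.5 = 338.2500; (r_i+r_j)·cross = 32.5·338.2500 = 10993.1250
edge 6: (13.5,21)→(12,24.5)  cross = 13.5·24.5 − 12·21 = 78.7500; (r_i+r_j)·cross = 25.5·78.7500 = 2008.1250
edge 7: (12,24.5)→(1,33.5)  cross = 12·33.5 − 1·24.5 = 377.5000; (r_i+r_j)·cross = 13·377.5000 = 4907.5000
Σcross = 513.0000 → A = |Σcross|/2 = 256.5000 mm²
Σ(r_i+r_j)·cross = 15116.2500 → first moment M = |Σ|/6 = 2519.3750
R_c = M/A = 2519.3750/256.5000 = 9.8221 mm
θ = 306° = 5.340708 rad
V = θ·R_c·A = 5.340708·9.8221·256.5000 = 13455.245 mm³

Volume = 13455.245 mm³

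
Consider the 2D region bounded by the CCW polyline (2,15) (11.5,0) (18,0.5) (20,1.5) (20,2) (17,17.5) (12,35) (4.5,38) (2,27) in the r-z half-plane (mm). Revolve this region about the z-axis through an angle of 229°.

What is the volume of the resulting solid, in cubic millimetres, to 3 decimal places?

Volume = 17898.271 mm³

Profile (r,z), 9 vertices: (2,15) (11.5,0) (18,0.5) (20,1.5) (20,2) (17,17.5) (12,35) (4.5,38) (2,27)
edge 0: (2,15)→(11.5,0)  cross = 2·0 − 11.5·15 = -172.5000; (r_i+r_j)·cross = 13.5·-172.5000 = -2328.7500
edge 1: (11.5,0)→(18,0.5)  cross = 11.5·0.5 − 18·0 = 5.7500; (r_i+r_j)·cross = 29.5·5.7500 = 169.6250
edge 2: (18,0.5)→(20,1.5)  cross = 18·1.5 − 20·0.5 = 17.0000; (r_i+r_j)·cross = 38·17.0000 = 646.0000
edge 3: (20,1.5)→(20,2)  cross = 20·2 − 20·1.5 = 10.0000; (r_i+r_j)·cross = 40·10.0000 = 400.0000
edge 4: (20,2)→(17,17.5)  cross = 20·17.5 − 17·2 = 316.0000; (r_i+r_j)·cross = 37·316.0000 = 11692.0000
edge 5: (17,17.5)→(12,35)  cross = 17·35 − 12·17.5 = 385.0000; (r_i+r_j)·cross = 29·385.0000 = 11165.0000
edge 6: (12,35)→(4.5,38)  cross = 12·38 − 4.5·35 = 298.5000; (r_i+r_j)·cross = 16.5·298.5000 = 4925.2500
edge 7: (4.5,38)→(2,27)  cross = 4.5·27 − 2·38 = 45.5000; (r_i+r_j)·cross = 6.5·45.5000 = 295.7500
edge 8: (2,27)→(2,15)  cross = 2·15 − 2·27 = -24.0000; (r_i+r_j)·cross = 4·-24.0000 = -96.0000
Σcross = 881.2500 → A = |Σcross|/2 = 440.6250 mm²
Σ(r_i+r_j)·cross = 26868.8750 → first moment M = |Σ|/6 = 4478.1458
R_c = M/A = 4478.1458/440.6250 = 10.1632 mm
θ = 229° = 3.996804 rad
V = θ·R_c·A = 3.996804·10.1632·440.6250 = 17898.271 mm³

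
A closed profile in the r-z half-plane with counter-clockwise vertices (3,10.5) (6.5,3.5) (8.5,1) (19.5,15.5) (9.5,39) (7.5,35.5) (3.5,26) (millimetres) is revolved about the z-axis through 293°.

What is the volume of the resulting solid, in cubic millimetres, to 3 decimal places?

Volume = 18154.681 mm³

Profile (r,z), 7 vertices: (3,10.5) (6.5,3.5) (8.5,1) (19.5,15.5) (9.5,39) (7.5,35.5) (3.5,26)
edge 0: (3,10.5)→(6.5,3.5)  cross = 3·3.5 − 6.5·10.5 = -57.7500; (r_i+r_j)·cross = 9.5·-57.7500 = -548.6250
edge 1: (6.5,3.5)→(8.5,1)  cross = 6.5·1 − 8.5·3.5 = -23.2500; (r_i+r_j)·cross = 15·-23.2500 = -348.7500
edge 2: (8.5,1)→(19.5,15.5)  cross = 8.5·15.5 − 19.5·1 = 112.2500; (r_i+r_j)·cross = 28·112.2500 = 3143.0000
edge 3: (19.5,15.5)→(9.5,39)  cross = 19.5·39 − 9.5·15.5 = 613.2500; (r_i+r_j)·cross = 29·613.2500 = 17784.2500
edge 4: (9.5,39)→(7.5,35.5)  cross = 9.5·35.5 − 7.5·39 = 44.7500; (r_i+r_j)·cross = 17·44.7500 = 760.7500
edge 5: (7.5,35.5)→(3.5,26)  cross = 7.5·26 − 3.5·35.5 = 70.7500; (r_i+r_j)·cross = 11·70.7500 = 778.2500
edge 6: (3.5,26)→(3,10.5)  cross = 3.5·10.5 − 3·26 = -41.2500; (r_i+r_j)·cross = 6.5·-41.2500 = -268.1250
Σcross = 718.7500 → A = |Σcross|/2 = 359.3750 mm²
Σ(r_i+r_j)·cross = 21300.7500 → first moment M = |Σ|/6 = 3550.1250
R_c = M/A = 3550.1250/359.3750 = 9.8786 mm
θ = 293° = 5.113815 rad
V = θ·R_c·A = 5.113815·9.8786·359.3750 = 18154.681 mm³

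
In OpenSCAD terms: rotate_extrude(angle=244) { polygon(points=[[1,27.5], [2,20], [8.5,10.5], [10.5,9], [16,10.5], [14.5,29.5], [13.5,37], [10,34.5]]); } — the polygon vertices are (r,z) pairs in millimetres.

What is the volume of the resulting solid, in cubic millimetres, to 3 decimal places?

Profile (r,z), 8 vertices: (1,27.5) (2,20) (8.5,10.5) (10.5,9) (16,10.5) (14.5,29.5) (13.5,37) (10,34.5)
edge 0: (1,27.5)→(2,20)  cross = 1·20 − 2·27.5 = -35.0000; (r_i+r_j)·cross = 3·-35.0000 = -105.0000
edge 1: (2,20)→(8.5,10.5)  cross = 2·10.5 − 8.5·20 = -149.0000; (r_i+r_j)·cross = 10.5·-149.0000 = -1564.5000
edge 2: (8.5,10.5)→(10.5,9)  cross = 8.5·9 − 10.5·10.5 = -33.7500; (r_i+r_j)·cross = 19·-33.7500 = -641.2500
edge 3: (10.5,9)→(16,10.5)  cross = 10.5·10.5 − 16·9 = -33.7500; (r_i+r_j)·cross = 26.5·-33.7500 = -894.3750
edge 4: (16,10.5)→(14.5,29.5)  cross = 16·29.5 − 14.5·10.5 = 319.7500; (r_i+r_j)·cross = 30.5·319.7500 = 9752.3750
edge 5: (14.5,29.5)→(13.5,37)  cross = 14.5·37 − 13.5·29.5 = 138.2500; (r_i+r_j)·cross = 28·138.2500 = 3871.0000
edge 6: (13.5,37)→(10,34.5)  cross = 13.5·34.5 − 10·37 = 95.7500; (r_i+r_j)·cross = 23.5·95.7500 = 2250.1250
edge 7: (10,34.5)→(1,27.5)  cross = 10·27.5 − 1·34.5 = 240.5000; (r_i+r_j)·cross = 11·240.5000 = 2645.5000
Σcross = 542.7500 → A = |Σcross|/2 = 271.3750 mm²
Σ(r_i+r_j)·cross = 15313.8750 → first moment M = |Σ|/6 = 2552.3125
R_c = M/A = 2552.3125/271.3750 = 9.4051 mm
θ = 244° = 4.258603 rad
V = θ·R_c·A = 4.258603·9.4051·271.3750 = 10869.287 mm³

Volume = 10869.287 mm³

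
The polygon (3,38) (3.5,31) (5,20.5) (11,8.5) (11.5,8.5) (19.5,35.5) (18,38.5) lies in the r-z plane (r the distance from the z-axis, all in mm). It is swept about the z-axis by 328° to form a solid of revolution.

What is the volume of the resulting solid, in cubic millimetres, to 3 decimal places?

Profile (r,z), 7 vertices: (3,38) (3.5,31) (5,20.5) (11,8.5) (11.5,8.5) (19.5,35.5) (18,38.5)
edge 0: (3,38)→(3.5,31)  cross = 3·31 − 3.5·38 = -40.0000; (r_i+r_j)·cross = 6.5·-40.0000 = -260.0000
edge 1: (3.5,31)→(5,20.5)  cross = 3.5·20.5 − 5·31 = -83.2500; (r_i+r_j)·cross = 8.5·-83.2500 = -707.6250
edge 2: (5,20.5)→(11,8.5)  cross = 5·8.5 − 11·20.5 = -183.0000; (r_i+r_j)·cross = 16·-183.0000 = -2928.0000
edge 3: (11,8.5)→(11.5,8.5)  cross = 11·8.5 − 11.5·8.5 = -4.2500; (r_i+r_j)·cross = 22.5·-4.2500 = -95.6250
edge 4: (11.5,8.5)→(19.5,35.5)  cross = 11.5·35.5 − 19.5·8.5 = 242.5000; (r_i+r_j)·cross = 31·242.5000 = 7517.5000
edge 5: (19.5,35.5)→(18,38.5)  cross = 19.5·38.5 − 18·35.5 = 111.7500; (r_i+r_j)·cross = 37.5·111.7500 = 4190.6250
edge 6: (18,38.5)→(3,38)  cross = 18·38 − 3·38.5 = 568.5000; (r_i+r_j)·cross = 21·568.5000 = 11938.5000
Σcross = 612.2500 → A = |Σcross|/2 = 306.1250 mm²
Σ(r_i+r_j)·cross = 19655.3750 → first moment M = |Σ|/6 = 3275.8958
R_c = M/A = 3275.8958/306.1250 = 10.7012 mm
θ = 328° = 5.724680 rad
V = θ·R_c·A = 5.724680·10.7012·306.1250 = 18753.455 mm³

Volume = 18753.455 mm³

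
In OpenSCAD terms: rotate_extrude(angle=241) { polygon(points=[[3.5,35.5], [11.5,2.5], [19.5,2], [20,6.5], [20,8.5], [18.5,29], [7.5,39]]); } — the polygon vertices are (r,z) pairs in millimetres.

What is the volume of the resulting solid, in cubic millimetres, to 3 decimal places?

Profile (r,z), 7 vertices: (3.5,35.5) (11.5,2.5) (19.5,2) (20,6.5) (20,8.5) (18.5,29) (7.5,39)
edge 0: (3.5,35.5)→(11.5,2.5)  cross = 3.5·2.5 − 11.5·35.5 = -399.5000; (r_i+r_j)·cross = 15·-399.5000 = -5992.5000
edge 1: (11.5,2.5)→(19.5,2)  cross = 11.5·2 − 19.5·2.5 = -25.7500; (r_i+r_j)·cross = 31·-25.7500 = -798.2500
edge 2: (19.5,2)→(20,6.5)  cross = 19.5·6.5 − 20·2 = 86.7500; (r_i+r_j)·cross = 39.5·86.7500 = 3426.6250
edge 3: (20,6.5)→(20,8.5)  cross = 20·8.5 − 20·6.5 = 40.0000; (r_i+r_j)·cross = 40·40.0000 = 1600.0000
edge 4: (20,8.5)→(18.5,29)  cross = 20·29 − 18.5·8.5 = 422.7500; (r_i+r_j)·cross = 38.5·422.7500 = 16275.8750
edge 5: (18.5,29)→(7.5,39)  cross = 18.5·39 − 7.5·29 = 504.0000; (r_i+r_j)·cross = 26·504.0000 = 13104.0000
edge 6: (7.5,39)→(3.5,35.5)  cross = 7.5·35.5 − 3.5·39 = 129.7500; (r_i+r_j)·cross = 11·129.7500 = 1427.2500
Σcross = 758.0000 → A = |Σcross|/2 = 379.0000 mm²
Σ(r_i+r_j)·cross = 29043.0000 → first moment M = |Σ|/6 = 4840.5000
R_c = M/A = 4840.5000/379.0000 = 12.7718 mm
θ = 241° = 4.206243 rad
V = θ·R_c·A = 4.206243·12.7718·379.0000 = 20360.322 mm³

Volume = 20360.322 mm³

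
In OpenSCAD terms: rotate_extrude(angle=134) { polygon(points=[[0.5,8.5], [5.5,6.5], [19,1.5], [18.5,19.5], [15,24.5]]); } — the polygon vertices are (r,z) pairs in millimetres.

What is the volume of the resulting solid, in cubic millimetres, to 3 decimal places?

Profile (r,z), 5 vertices: (0.5,8.5) (5.5,6.5) (19,1.5) (18.5,19.5) (15,24.5)
edge 0: (0.5,8.5)→(5.5,6.5)  cross = 0.5·6.5 − 5.5·8.5 = -43.5000; (r_i+r_j)·cross = 6·-43.5000 = -261.0000
edge 1: (5.5,6.5)→(19,1.5)  cross = 5.5·1.5 − 19·6.5 = -115.2500; (r_i+r_j)·cross = 24.5·-115.2500 = -2823.6250
edge 2: (19,1.5)→(18.5,19.5)  cross = 19·19.5 − 18.5·1.5 = 342.7500; (r_i+r_j)·cross = 37.5·342.7500 = 12853.1250
edge 3: (18.5,19.5)→(15,24.5)  cross = 18.5·24.5 − 15·19.5 = 160.7500; (r_i+r_j)·cross = 33.5·160.7500 = 5385.1250
edge 4: (15,24.5)→(0.5,8.5)  cross = 15·8.5 − 0.5·24.5 = 115.2500; (r_i+r_j)·cross = 15.5·115.2500 = 1786.3750
Σcross = 460.0000 → A = |Σcross|/2 = 230.0000 mm²
Σ(r_i+r_j)·cross = 16940.0000 → first moment M = |Σ|/6 = 2823.3333
R_c = M/A = 2823.3333/230.0000 = 12.2754 mm
θ = 134° = 2.338741 rad
V = θ·R_c·A = 2.338741·12.2754·230.0000 = 6603.046 mm³

Volume = 6603.046 mm³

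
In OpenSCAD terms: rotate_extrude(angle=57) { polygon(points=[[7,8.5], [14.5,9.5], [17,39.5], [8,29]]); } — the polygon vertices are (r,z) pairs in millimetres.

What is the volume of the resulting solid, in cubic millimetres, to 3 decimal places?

Volume = 2343.547 mm³

Profile (r,z), 4 vertices: (7,8.5) (14.5,9.5) (17,39.5) (8,29)
edge 0: (7,8.5)→(14.5,9.5)  cross = 7·9.5 − 14.5·8.5 = -56.7500; (r_i+r_j)·cross = 21.5·-56.7500 = -1220.1250
edge 1: (14.5,9.5)→(17,39.5)  cross = 14.5·39.5 − 17·9.5 = 411.2500; (r_i+r_j)·cross = 31.5·411.2500 = 12954.3750
edge 2: (17,39.5)→(8,29)  cross = 17·29 − 8·39.5 = 177.0000; (r_i+r_j)·cross = 25·177.0000 = 4425.0000
edge 3: (8,29)→(7,8.5)  cross = 8·8.5 − 7·29 = -135.0000; (r_i+r_j)·cross = 15·-135.0000 = -2025.0000
Σcross = 396.5000 → A = |Σcross|/2 = 198.2500 mm²
Σ(r_i+r_j)·cross = 14134.2500 → first moment M = |Σ|/6 = 2355.7083
R_c = M/A = 2355.7083/198.2500 = 11.8825 mm
θ = 57° = 0.994838 rad
V = θ·R_c·A = 0.994838·11.8825·198.2500 = 2343.547 mm³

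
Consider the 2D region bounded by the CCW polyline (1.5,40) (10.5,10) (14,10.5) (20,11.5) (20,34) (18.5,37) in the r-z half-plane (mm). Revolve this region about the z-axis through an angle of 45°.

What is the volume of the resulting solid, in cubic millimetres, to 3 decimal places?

Volume = 3757.950 mm³

Profile (r,z), 6 vertices: (1.5,40) (10.5,10) (14,10.5) (20,11.5) (20,34) (18.5,37)
edge 0: (1.5,40)→(10.5,10)  cross = 1.5·10 − 10.5·40 = -405.0000; (r_i+r_j)·cross = 12·-405.0000 = -4860.0000
edge 1: (10.5,10)→(14,10.5)  cross = 10.5·10.5 − 14·10 = -29.7500; (r_i+r_j)·cross = 24.5·-29.7500 = -728.8750
edge 2: (14,10.5)→(20,11.5)  cross = 14·11.5 − 20·10.5 = -49.0000; (r_i+r_j)·cross = 34·-49.0000 = -1666.0000
edge 3: (20,11.5)→(20,34)  cross = 20·34 − 20·11.5 = 450.0000; (r_i+r_j)·cross = 40·450.0000 = 18000.0000
edge 4: (20,34)→(18.5,37)  cross = 20·37 − 18.5·34 = 111.0000; (r_i+r_j)·cross = 38.5·111.0000 = 4273.5000
edge 5: (18.5,37)→(1.5,40)  cross = 18.5·40 − 1.5·37 = 684.5000; (r_i+r_j)·cross = 20·684.5000 = 13690.0000
Σcross = 761.7500 → A = |Σcross|/2 = 380.8750 mm²
Σ(r_i+r_j)·cross = 28708.6250 → first moment M = |Σ|/6 = 4784.7708
R_c = M/A = 4784.7708/380.8750 = 12.5626 mm
θ = 45° = 0.785398 rad
V = θ·R_c·A = 0.785398·12.5626·380.8750 = 3757.950 mm³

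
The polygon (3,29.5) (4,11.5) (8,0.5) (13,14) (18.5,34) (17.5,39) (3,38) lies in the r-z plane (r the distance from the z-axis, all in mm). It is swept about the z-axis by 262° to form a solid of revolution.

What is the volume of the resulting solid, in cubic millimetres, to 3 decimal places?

Profile (r,z), 7 vertices: (3,29.5) (4,11.5) (8,0.5) (13,14) (18.5,34) (17.5,39) (3,38)
edge 0: (3,29.5)→(4,11.5)  cross = 3·11.5 − 4·29.5 = -83.5000; (r_i+r_j)·cross = 7·-83.5000 = -584.5000
edge 1: (4,11.5)→(8,0.5)  cross = 4·0.5 − 8·11.5 = -90.0000; (r_i+r_j)·cross = 12·-90.0000 = -1080.0000
edge 2: (8,0.5)→(13,14)  cross = 8·14 − 13·0.5 = 105.5000; (r_i+r_j)·cross = 21·105.5000 = 2215.5000
edge 3: (13,14)→(18.5,34)  cross = 13·34 − 18.5·14 = 183.0000; (r_i+r_j)·cross = 31.5·183.0000 = 5764.5000
edge 4: (18.5,34)→(17.5,39)  cross = 18.5·39 − 17.5·34 = 126.5000; (r_i+r_j)·cross = 36·126.5000 = 4554.0000
edge 5: (17.5,39)→(3,38)  cross = 17.5·38 − 3·39 = 548.0000; (r_i+r_j)·cross = 20.5·548.0000 = 11234.0000
edge 6: (3,38)→(3,29.5)  cross = 3·29.5 − 3·38 = -25.5000; (r_i+r_j)·cross = 6·-25.5000 = -153.0000
Σcross = 764.0000 → A = |Σcross|/2 = 382.0000 mm²
Σ(r_i+r_j)·cross = 21950.5000 → first moment M = |Σ|/6 = 3658.4167
R_c = M/A = 3658.4167/382.0000 = 9.5770 mm
θ = 262° = 4.572763 rad
V = θ·R_c·A = 4.572763·9.5770·382.0000 = 16729.071 mm³

Volume = 16729.071 mm³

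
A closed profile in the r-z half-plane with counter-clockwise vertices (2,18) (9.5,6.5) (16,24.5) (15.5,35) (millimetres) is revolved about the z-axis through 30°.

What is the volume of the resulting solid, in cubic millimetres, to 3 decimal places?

Volume = 942.609 mm³

Profile (r,z), 4 vertices: (2,18) (9.5,6.5) (16,24.5) (15.5,35)
edge 0: (2,18)→(9.5,6.5)  cross = 2·6.5 − 9.5·18 = -158.0000; (r_i+r_j)·cross = 11.5·-158.0000 = -1817.0000
edge 1: (9.5,6.5)→(16,24.5)  cross = 9.5·24.5 − 16·6.5 = 128.7500; (r_i+r_j)·cross = 25.5·128.7500 = 3283.1250
edge 2: (16,24.5)→(15.5,35)  cross = 16·35 − 15.5·24.5 = 180.2500; (r_i+r_j)·cross = 31.5·180.2500 = 5677.8750
edge 3: (15.5,35)→(2,18)  cross = 15.5·18 − 2·35 = 209.0000; (r_i+r_j)·cross = 17.5·209.0000 = 3657.5000
Σcross = 360.0000 → A = |Σcross|/2 = 180.0000 mm²
Σ(r_i+r_j)·cross = 10801.5000 → first moment M = |Σ|/6 = 1800.2500
R_c = M/A = 1800.2500/180.0000 = 10.0014 mm
θ = 30° = 0.523599 rad
V = θ·R_c·A = 0.523599·10.0014·180.0000 = 942.609 mm³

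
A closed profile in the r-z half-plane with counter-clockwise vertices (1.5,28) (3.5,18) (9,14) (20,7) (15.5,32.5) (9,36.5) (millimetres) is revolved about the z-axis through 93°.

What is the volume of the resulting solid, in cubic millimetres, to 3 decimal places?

Volume = 5391.178 mm³

Profile (r,z), 6 vertices: (1.5,28) (3.5,18) (9,14) (20,7) (15.5,32.5) (9,36.5)
edge 0: (1.5,28)→(3.5,18)  cross = 1.5·18 − 3.5·28 = -71.0000; (r_i+r_j)·cross = 5·-71.0000 = -355.0000
edge 1: (3.5,18)→(9,14)  cross = 3.5·14 − 9·18 = -113.0000; (r_i+r_j)·cross = 12.5·-113.0000 = -1412.5000
edge 2: (9,14)→(20,7)  cross = 9·7 − 20·14 = -217.0000; (r_i+r_j)·cross = 29·-217.0000 = -6293.0000
edge 3: (20,7)→(15.5,32.5)  cross = 20·32.5 − 15.5·7 = 541.5000; (r_i+r_j)·cross = 35.5·541.5000 = 19223.2500
edge 4: (15.5,32.5)→(9,36.5)  cross = 15.5·36.5 − 9·32.5 = 273.2500; (r_i+r_j)·cross = 24.5·273.2500 = 6694.6250
edge 5: (9,36.5)→(1.5,28)  cross = 9·28 − 1.5·36.5 = 197.2500; (r_i+r_j)·cross = 10.5·197.2500 = 2071.1250
Σcross = 611.0000 → A = |Σcross|/2 = 305.5000 mm²
Σ(r_i+r_j)·cross = 19928.5000 → first moment M = |Σ|/6 = 3321.4167
R_c = M/A = 3321.4167/305.5000 = 10.8721 mm
θ = 93° = 1.623156 rad
V = θ·R_c·A = 1.623156·10.8721·305.5000 = 5391.178 mm³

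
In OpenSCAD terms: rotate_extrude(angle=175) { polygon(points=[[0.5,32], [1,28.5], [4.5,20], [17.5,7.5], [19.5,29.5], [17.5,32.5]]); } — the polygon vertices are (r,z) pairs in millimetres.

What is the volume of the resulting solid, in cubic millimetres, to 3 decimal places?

Profile (r,z), 6 vertices: (0.5,32) (1,28.5) (4.5,20) (17.5,7.5) (19.5,29.5) (17.5,32.5)
edge 0: (0.5,32)→(1,28.5)  cross = 0.5·28.5 − 1·32 = -17.7500; (r_i+r_j)·cross = 1.5·-17.7500 = -26.6250
edge 1: (1,28.5)→(4.5,20)  cross = 1·20 − 4.5·28.5 = -108.2500; (r_i+r_j)·cross = 5.5·-108.2500 = -595.3750
edge 2: (4.5,20)→(17.5,7.5)  cross = 4.5·7.5 − 17.5·20 = -316.2500; (r_i+r_j)·cross = 22·-316.2500 = -6957.5000
edge 3: (17.5,7.5)→(19.5,29.5)  cross = 17.5·29.5 − 19.5·7.5 = 370.0000; (r_i+r_j)·cross = 37·370.0000 = 13690.0000
edge 4: (19.5,29.5)→(17.5,32.5)  cross = 19.5·32.5 − 17.5·29.5 = 117.5000; (r_i+r_j)·cross = 37·117.5000 = 4347.5000
edge 5: (17.5,32.5)→(0.5,32)  cross = 17.5·32 − 0.5·32.5 = 543.7500; (r_i+r_j)·cross = 18·543.7500 = 9787.5000
Σcross = 589.0000 → A = |Σcross|/2 = 294.5000 mm²
Σ(r_i+r_j)·cross = 20245.5000 → first moment M = |Σ|/6 = 3374.2500
R_c = M/A = 3374.2500/294.5000 = 11.4576 mm
θ = 175° = 3.054326 rad
V = θ·R_c·A = 3.054326·11.4576·294.5000 = 10306.060 mm³

Volume = 10306.060 mm³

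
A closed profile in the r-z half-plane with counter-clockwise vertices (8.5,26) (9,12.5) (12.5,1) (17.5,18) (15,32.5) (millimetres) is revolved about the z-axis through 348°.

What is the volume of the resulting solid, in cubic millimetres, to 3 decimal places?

Profile (r,z), 5 vertices: (8.5,26) (9,12.5) (12.5,1) (17.5,18) (15,32.5)
edge 0: (8.5,26)→(9,12.5)  cross = 8.5·12.5 − 9·26 = -127.7500; (r_i+r_j)·cross = 17.5·-127.7500 = -2235.6250
edge 1: (9,12.5)→(12.5,1)  cross = 9·1 − 12.5·12.5 = -147.2500; (r_i+r_j)·cross = 21.5·-147.2500 = -3165.8750
edge 2: (12.5,1)→(17.5,18)  cross = 12.5·18 − 17.5·1 = 207.5000; (r_i+r_j)·cross = 30·207.5000 = 6225.0000
edge 3: (17.5,18)→(15,32.5)  cross = 17.5·32.5 − 15·18 = 298.7500; (r_i+r_j)·cross = 32.5·298.7500 = 9709.3750
edge 4: (15,32.5)→(8.5,26)  cross = 15·26 − 8.5·32.5 = 113.7500; (r_i+r_j)·cross = 23.5·113.7500 = 2673.1250
Σcross = 345.0000 → A = |Σcross|/2 = 172.5000 mm²
Σ(r_i+r_j)·cross = 13206.0000 → first moment M = |Σ|/6 = 2201.0000
R_c = M/A = 2201.0000/172.5000 = 12.7594 mm
θ = 348° = 6.073746 rad
V = θ·R_c·A = 6.073746·12.7594·172.5000 = 13368.314 mm³

Volume = 13368.314 mm³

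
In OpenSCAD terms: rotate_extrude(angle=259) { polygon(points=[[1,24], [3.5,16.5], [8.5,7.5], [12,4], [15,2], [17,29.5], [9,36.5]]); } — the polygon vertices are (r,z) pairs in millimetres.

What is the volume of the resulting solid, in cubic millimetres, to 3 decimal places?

Profile (r,z), 7 vertices: (1,24) (3.5,16.5) (8.5,7.5) (12,4) (15,2) (17,29.5) (9,36.5)
edge 0: (1,24)→(3.5,16.5)  cross = 1·16.5 − 3.5·24 = -67.5000; (r_i+r_j)·cross = 4.5·-67.5000 = -303.7500
edge 1: (3.5,16.5)→(8.5,7.5)  cross = 3.5·7.5 − 8.5·16.5 = -114.0000; (r_i+r_j)·cross = 12·-114.0000 = -1368.0000
edge 2: (8.5,7.5)→(12,4)  cross = 8.5·4 − 12·7.5 = -56.0000; (r_i+r_j)·cross = 20.5·-56.0000 = -1148.0000
edge 3: (12,4)→(15,2)  cross = 12·2 − 15·4 = -36.0000; (r_i+r_j)·cross = 27·-36.0000 = -972.0000
edge 4: (15,2)→(17,29.5)  cross = 15·29.5 − 17·2 = 408.5000; (r_i+r_j)·cross = 32·408.5000 = 13072.0000
edge 5: (17,29.5)→(9,36.5)  cross = 17·36.5 − 9·29.5 = 355.0000; (r_i+r_j)·cross = 26·355.0000 = 9230.0000
edge 6: (9,36.5)→(1,24)  cross = 9·24 − 1·36.5 = 179.5000; (r_i+r_j)·cross = 10·179.5000 = 1795.0000
Σcross = 669.5000 → A = |Σcross|/2 = 334.7500 mm²
Σ(r_i+r_j)·cross = 20305.2500 → first moment M = |Σ|/6 = 3384.2083
R_c = M/A = 3384.2083/334.7500 = 10.1097 mm
θ = 259° = 4.520403 rad
V = θ·R_c·A = 4.520403·10.1097·334.7500 = 15297.985 mm³

Volume = 15297.985 mm³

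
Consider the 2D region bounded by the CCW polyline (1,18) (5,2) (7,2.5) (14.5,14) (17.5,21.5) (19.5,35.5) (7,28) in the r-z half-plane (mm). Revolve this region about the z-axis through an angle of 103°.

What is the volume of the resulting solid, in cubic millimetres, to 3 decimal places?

Volume = 5710.472 mm³

Profile (r,z), 7 vertices: (1,18) (5,2) (7,2.5) (14.5,14) (17.5,21.5) (19.5,35.5) (7,28)
edge 0: (1,18)→(5,2)  cross = 1·2 − 5·18 = -88.0000; (r_i+r_j)·cross = 6·-88.0000 = -528.0000
edge 1: (5,2)→(7,2.5)  cross = 5·2.5 − 7·2 = -1.5000; (r_i+r_j)·cross = 12·-1.5000 = -18.0000
edge 2: (7,2.5)→(14.5,14)  cross = 7·14 − 14.5·2.5 = 61.7500; (r_i+r_j)·cross = 21.5·61.7500 = 1327.6250
edge 3: (14.5,14)→(17.5,21.5)  cross = 14.5·21.5 − 17.5·14 = 66.7500; (r_i+r_j)·cross = 32·66.7500 = 2136.0000
edge 4: (17.5,21.5)→(19.5,35.5)  cross = 17.5·35.5 − 19.5·21.5 = 202.0000; (r_i+r_j)·cross = 37·202.0000 = 7474.0000
edge 5: (19.5,35.5)→(7,28)  cross = 19.5·28 − 7·35.5 = 297.5000; (r_i+r_j)·cross = 26.5·297.5000 = 7883.7500
edge 6: (7,28)→(1,18)  cross = 7·18 − 1·28 = 98.0000; (r_i+r_j)·cross = 8·98.0000 = 784.0000
Σcross = 636.5000 → A = |Σcross|/2 = 318.2500 mm²
Σ(r_i+r_j)·cross = 19059.3750 → first moment M = |Σ|/6 = 3176.5625
R_c = M/A = 3176.5625/318.2500 = 9.9813 mm
θ = 103° = 1.797689 rad
V = θ·R_c·A = 1.797689·9.9813·318.2500 = 5710.472 mm³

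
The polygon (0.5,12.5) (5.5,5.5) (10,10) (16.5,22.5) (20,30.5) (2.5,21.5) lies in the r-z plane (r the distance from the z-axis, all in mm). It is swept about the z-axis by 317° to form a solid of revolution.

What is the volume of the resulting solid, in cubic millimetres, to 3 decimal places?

Profile (r,z), 6 vertices: (0.5,12.5) (5.5,5.5) (10,10) (16.5,22.5) (20,30.5) (2.5,21.5)
edge 0: (0.5,12.5)→(5.5,5.5)  cross = 0.5·5.5 − 5.5·12.5 = -66.0000; (r_i+r_j)·cross = 6·-66.0000 = -396.0000
edge 1: (5.5,5.5)→(10,10)  cross = 5.5·10 − 10·5.5 = 0.0000; (r_i+r_j)·cross = 15.5·0.0000 = 0.0000
edge 2: (10,10)→(16.5,22.5)  cross = 10·22.5 − 16.5·10 = 60.0000; (r_i+r_j)·cross = 26.5·60.0000 = 1590.0000
edge 3: (16.5,22.5)→(20,30.5)  cross = 16.5·30.5 − 20·22.5 = 53.2500; (r_i+r_j)·cross = 36.5·53.2500 = 1943.6250
edge 4: (20,30.5)→(2.5,21.5)  cross = 20·21.5 − 2.5·30.5 = 353.7500; (r_i+r_j)·cross = 22.5·353.7500 = 7959.3750
edge 5: (2.5,21.5)→(0.5,12.5)  cross = 2.5·12.5 − 0.5·21.5 = 20.5000; (r_i+r_j)·cross = 3·20.5000 = 61.5000
Σcross = 421.5000 → A = |Σcross|/2 = 210.7500 mm²
Σ(r_i+r_j)·cross = 11158.5000 → first moment M = |Σ|/6 = 1859.7500
R_c = M/A = 1859.7500/210.7500 = 8.8244 mm
θ = 317° = 5.532694 rad
V = θ·R_c·A = 5.532694·8.8244·210.7500 = 10289.427 mm³

Volume = 10289.427 mm³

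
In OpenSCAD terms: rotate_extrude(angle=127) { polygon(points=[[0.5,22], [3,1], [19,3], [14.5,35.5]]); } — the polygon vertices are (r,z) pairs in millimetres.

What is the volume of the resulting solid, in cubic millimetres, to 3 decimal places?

Profile (r,z), 4 vertices: (0.5,22) (3,1) (19,3) (14.5,35.5)
edge 0: (0.5,22)→(3,1)  cross = 0.5·1 − 3·22 = -65.5000; (r_i+r_j)·cross = 3.5·-65.5000 = -229.2500
edge 1: (3,1)→(19,3)  cross = 3·3 − 19·1 = -10.0000; (r_i+r_j)·cross = 22·-10.0000 = -220.0000
edge 2: (19,3)→(14.5,35.5)  cross = 19·35.5 − 14.5·3 = 631.0000; (r_i+r_j)·cross = 33.5·631.0000 = 21138.5000
edge 3: (14.5,35.5)→(0.5,22)  cross = 14.5·22 − 0.5·35.5 = 301.2500; (r_i+r_j)·cross = 15·301.2500 = 4518.7500
Σcross = 856.7500 → A = |Σcross|/2 = 428.3750 mm²
Σ(r_i+r_j)·cross = 25208.0000 → first moment M = |Σ|/6 = 4201.3333
R_c = M/A = 4201.3333/428.3750 = 9.8076 mm
θ = 127° = 2.216568 rad
V = θ·R_c·A = 2.216568·9.8076·428.3750 = 9312.542 mm³

Volume = 9312.542 mm³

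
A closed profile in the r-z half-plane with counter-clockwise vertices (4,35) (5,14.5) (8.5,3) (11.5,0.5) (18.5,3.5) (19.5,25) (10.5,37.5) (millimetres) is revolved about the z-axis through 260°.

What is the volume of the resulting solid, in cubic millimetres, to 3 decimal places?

Volume = 22695.614 mm³

Profile (r,z), 7 vertices: (4,35) (5,14.5) (8.5,3) (11.5,0.5) (18.5,3.5) (19.5,25) (10.5,37.5)
edge 0: (4,35)→(5,14.5)  cross = 4·14.5 − 5·35 = -117.0000; (r_i+r_j)·cross = 9·-117.0000 = -1053.0000
edge 1: (5,14.5)→(8.5,3)  cross = 5·3 − 8.5·14.5 = -108.2500; (r_i+r_j)·cross = 13.5·-108.2500 = -1461.3750
edge 2: (8.5,3)→(11.5,0.5)  cross = 8.5·0.5 − 11.5·3 = -30.2500; (r_i+r_j)·cross = 20·-30.2500 = -605.0000
edge 3: (11.5,0.5)→(18.5,3.5)  cross = 11.5·3.5 − 18.5·0.5 = 31.0000; (r_i+r_j)·cross = 30·31.0000 = 930.0000
edge 4: (18.5,3.5)→(19.5,25)  cross = 18.5·25 − 19.5·3.5 = 394.2500; (r_i+r_j)·cross = 38·394.2500 = 14981.5000
edge 5: (19.5,25)→(10.5,37.5)  cross = 19.5·37.5 − 10.5·25 = 468.7500; (r_i+r_j)·cross = 30·468.7500 = 14062.5000
edge 6: (10.5,37.5)→(4,35)  cross = 10.5·35 − 4·37.5 = 217.5000; (r_i+r_j)·cross = 14.5·217.5000 = 3153.7500
Σcross = 856.0000 → A = |Σcross|/2 = 428.0000 mm²
Σ(r_i+r_j)·cross = 30008.3750 → first moment M = |Σ|/6 = 5001.3958
R_c = M/A = 5001.3958/428.0000 = 11.6855 mm
θ = 260° = 4.537856 rad
V = θ·R_c·A = 4.537856·11.6855·428.0000 = 22695.614 mm³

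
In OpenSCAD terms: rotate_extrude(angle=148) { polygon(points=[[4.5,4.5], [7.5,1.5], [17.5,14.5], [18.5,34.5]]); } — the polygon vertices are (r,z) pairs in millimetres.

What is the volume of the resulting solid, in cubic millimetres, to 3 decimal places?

Volume = 5235.272 mm³

Profile (r,z), 4 vertices: (4.5,4.5) (7.5,1.5) (17.5,14.5) (18.5,34.5)
edge 0: (4.5,4.5)→(7.5,1.5)  cross = 4.5·1.5 − 7.5·4.5 = -27.0000; (r_i+r_j)·cross = 12·-27.0000 = -324.0000
edge 1: (7.5,1.5)→(17.5,14.5)  cross = 7.5·14.5 − 17.5·1.5 = 82.5000; (r_i+r_j)·cross = 25·82.5000 = 2062.5000
edge 2: (17.5,14.5)→(18.5,34.5)  cross = 17.5·34.5 − 18.5·14.5 = 335.5000; (r_i+r_j)·cross = 36·335.5000 = 12078.0000
edge 3: (18.5,34.5)→(4.5,4.5)  cross = 18.5·4.5 − 4.5·34.5 = -72.0000; (r_i+r_j)·cross = 23·-72.0000 = -1656.0000
Σcross = 319.0000 → A = |Σcross|/2 = 159.5000 mm²
Σ(r_i+r_j)·cross = 12160.5000 → first moment M = |Σ|/6 = 2026.7500
R_c = M/A = 2026.7500/159.5000 = 12.7069 mm
θ = 148° = 2.583087 rad
V = θ·R_c·A = 2.583087·12.7069·159.5000 = 5235.272 mm³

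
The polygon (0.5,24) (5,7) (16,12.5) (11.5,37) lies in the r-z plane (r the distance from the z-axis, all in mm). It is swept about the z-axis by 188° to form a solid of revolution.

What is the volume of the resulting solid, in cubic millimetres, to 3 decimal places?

Volume = 7512.146 mm³

Profile (r,z), 4 vertices: (0.5,24) (5,7) (16,12.5) (11.5,37)
edge 0: (0.5,24)→(5,7)  cross = 0.5·7 − 5·24 = -116.5000; (r_i+r_j)·cross = 5.5·-116.5000 = -640.7500
edge 1: (5,7)→(16,12.5)  cross = 5·12.5 − 16·7 = -49.5000; (r_i+r_j)·cross = 21·-49.5000 = -1039.5000
edge 2: (16,12.5)→(11.5,37)  cross = 16·37 − 11.5·12.5 = 448.2500; (r_i+r_j)·cross = 27.5·448.2500 = 12326.8750
edge 3: (11.5,37)→(0.5,24)  cross = 11.5·24 − 0.5·37 = 257.5000; (r_i+r_j)·cross = 12·257.5000 = 3090.0000
Σcross = 539.7500 → A = |Σcross|/2 = 269.8750 mm²
Σ(r_i+r_j)·cross = 13736.6250 → first moment M = |Σ|/6 = 2289.4375
R_c = M/A = 2289.4375/269.8750 = 8.4833 mm
θ = 188° = 3.281219 rad
V = θ·R_c·A = 3.281219·8.4833·269.8750 = 7512.146 mm³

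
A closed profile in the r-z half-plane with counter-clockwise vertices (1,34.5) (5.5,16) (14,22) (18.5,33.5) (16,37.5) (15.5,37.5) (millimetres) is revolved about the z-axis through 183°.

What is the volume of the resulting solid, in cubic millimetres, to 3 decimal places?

Volume = 6981.315 mm³

Profile (r,z), 6 vertices: (1,34.5) (5.5,16) (14,22) (18.5,33.5) (16,37.5) (15.5,37.5)
edge 0: (1,34.5)→(5.5,16)  cross = 1·16 − 5.5·34.5 = -173.7500; (r_i+r_j)·cross = 6.5·-173.7500 = -1129.3750
edge 1: (5.5,16)→(14,22)  cross = 5.5·22 − 14·16 = -103.0000; (r_i+r_j)·cross = 19.5·-103.0000 = -2008.5000
edge 2: (14,22)→(18.5,33.5)  cross = 14·33.5 − 18.5·22 = 62.0000; (r_i+r_j)·cross = 32.5·62.0000 = 2015.0000
edge 3: (18.5,33.5)→(16,37.5)  cross = 18.5·37.5 − 16·33.5 = 157.7500; (r_i+r_j)·cross = 34.5·157.7500 = 5442.3750
edge 4: (16,37.5)→(15.5,37.5)  cross = 16·37.5 − 15.5·37.5 = 18.7500; (r_i+r_j)·cross = 31.5·18.7500 = 590.6250
edge 5: (15.5,37.5)→(1,34.5)  cross = 15.5·34.5 − 1·37.5 = 497.2500; (r_i+r_j)·cross = 16.5·497.2500 = 8204.6250
Σcross = 459.0000 → A = |Σcross|/2 = 229.5000 mm²
Σ(r_i+r_j)·cross = 13114.7500 → first moment M = |Σ|/6 = 2185.7917
R_c = M/A = 2185.7917/229.5000 = 9.5241 mm
θ = 183° = 3.193953 rad
V = θ·R_c·A = 3.193953·9.5241·229.5000 = 6981.315 mm³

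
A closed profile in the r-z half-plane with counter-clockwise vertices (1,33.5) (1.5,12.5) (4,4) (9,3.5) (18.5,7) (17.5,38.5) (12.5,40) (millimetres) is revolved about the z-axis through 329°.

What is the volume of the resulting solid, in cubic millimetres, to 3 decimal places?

Volume = 30850.687 mm³

Profile (r,z), 7 vertices: (1,33.5) (1.5,12.5) (4,4) (9,3.5) (18.5,7) (17.5,38.5) (12.5,40)
edge 0: (1,33.5)→(1.5,12.5)  cross = 1·12.5 − 1.5·33.5 = -37.7500; (r_i+r_j)·cross = 2.5·-37.7500 = -94.3750
edge 1: (1.5,12.5)→(4,4)  cross = 1.5·4 − 4·12.5 = -44.0000; (r_i+r_j)·cross = 5.5·-44.0000 = -242.0000
edge 2: (4,4)→(9,3.5)  cross = 4·3.5 − 9·4 = -22.0000; (r_i+r_j)·cross = 13·-22.0000 = -286.0000
edge 3: (9,3.5)→(18.5,7)  cross = 9·7 − 18.5·3.5 = -1.7500; (r_i+r_j)·cross = 27.5·-1.7500 = -48.1250
edge 4: (18.5,7)→(17.5,38.5)  cross = 18.5·38.5 − 17.5·7 = 589.7500; (r_i+r_j)·cross = 36·589.7500 = 21231.0000
edge 5: (17.5,38.5)→(12.5,40)  cross = 17.5·40 − 12.5·38.5 = 218.7500; (r_i+r_j)·cross = 30·218.7500 = 6562.5000
edge 6: (12.5,40)→(1,33.5)  cross = 12.5·33.5 − 1·40 = 378.7500; (r_i+r_j)·cross = 13.5·378.7500 = 5113.1250
Σcross = 1081.7500 → A = |Σcross|/2 = 540.8750 mm²
Σ(r_i+r_j)·cross = 32236.1250 → first moment M = |Σ|/6 = 5372.6875
R_c = M/A = 5372.6875/540.8750 = 9.9333 mm
θ = 329° = 5.742133 rad
V = θ·R_c·A = 5.742133·9.9333·540.8750 = 30850.687 mm³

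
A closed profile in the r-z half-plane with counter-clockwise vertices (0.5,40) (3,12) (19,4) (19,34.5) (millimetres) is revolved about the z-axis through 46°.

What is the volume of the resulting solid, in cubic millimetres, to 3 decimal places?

Volume = 4195.384 mm³

Profile (r,z), 4 vertices: (0.5,40) (3,12) (19,4) (19,34.5)
edge 0: (0.5,40)→(3,12)  cross = 0.5·12 − 3·40 = -114.0000; (r_i+r_j)·cross = 3.5·-114.0000 = -399.0000
edge 1: (3,12)→(19,4)  cross = 3·4 − 19·12 = -216.0000; (r_i+r_j)·cross = 22·-216.0000 = -4752.0000
edge 2: (19,4)→(19,34.5)  cross = 19·34.5 − 19·4 = 579.5000; (r_i+r_j)·cross = 38·579.5000 = 22021.0000
edge 3: (19,34.5)→(0.5,40)  cross = 19·40 − 0.5·34.5 = 742.7500; (r_i+r_j)·cross = 19.5·742.7500 = 14483.6250
Σcross = 992.2500 → A = |Σcross|/2 = 496.1250 mm²
Σ(r_i+r_j)·cross = 31353.6250 → first moment M = |Σ|/6 = 5225.6042
R_c = M/A = 5225.6042/496.1250 = 10.5328 mm
θ = 46° = 0.802851 rad
V = θ·R_c·A = 0.802851·10.5328·496.1250 = 4195.384 mm³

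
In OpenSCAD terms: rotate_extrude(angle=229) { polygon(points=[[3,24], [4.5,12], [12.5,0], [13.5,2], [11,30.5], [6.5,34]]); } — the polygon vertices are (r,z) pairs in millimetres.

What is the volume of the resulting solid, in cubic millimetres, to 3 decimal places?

Profile (r,z), 6 vertices: (3,24) (4.5,12) (12.5,0) (13.5,2) (11,30.5) (6.5,34)
edge 0: (3,24)→(4.5,12)  cross = 3·12 − 4.5·24 = -72.0000; (r_i+r_j)·cross = 7.5·-72.0000 = -540.0000
edge 1: (4.5,12)→(12.5,0)  cross = 4.5·0 − 12.5·12 = -150.0000; (r_i+r_j)·cross = 17·-150.0000 = -2550.0000
edge 2: (12.5,0)→(13.5,2)  cross = 12.5·2 − 13.5·0 = 25.0000; (r_i+r_j)·cross = 26·25.0000 = 650.0000
edge 3: (13.5,2)→(11,30.5)  cross = 13.5·30.5 − 11·2 = 389.7500; (r_i+r_j)·cross = 24.5·389.7500 = 9548.8750
edge 4: (11,30.5)→(6.5,34)  cross = 11·34 − 6.5·30.5 = 175.7500; (r_i+r_j)·cross = 17.5·175.7500 = 3075.6250
edge 5: (6.5,34)→(3,24)  cross = 6.5·24 − 3·34 = 54.0000; (r_i+r_j)·cross = 9.5·54.0000 = 513.0000
Σcross = 422.5000 → A = |Σcross|/2 = 211.2500 mm²
Σ(r_i+r_j)·cross = 10697.5000 → first moment M = |Σ|/6 = 1782.9167
R_c = M/A = 1782.9167/211.2500 = 8.4398 mm
θ = 229° = 3.996804 rad
V = θ·R_c·A = 3.996804·8.4398·211.2500 = 7125.968 mm³

Volume = 7125.968 mm³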